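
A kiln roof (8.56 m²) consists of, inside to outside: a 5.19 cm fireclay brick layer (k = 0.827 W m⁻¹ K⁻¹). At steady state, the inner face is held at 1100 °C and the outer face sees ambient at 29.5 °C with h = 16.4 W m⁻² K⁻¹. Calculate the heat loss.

Resistance network (inner→outer):
  R_fireclay brick = L/(kA) = 0.0519/(0.827·8.56) = 0.007331 K/W
  R_conv,out = 1/(hA) = 1/(16.4·8.56) = 0.007123 K/W
ΣR = 0.007331 + 0.007123 = 0.01445 K/W
Q = ΔT/ΣR = (1100 °C − 29.5 °C)/0.01445 = 74100 W

Q = 74.1 kW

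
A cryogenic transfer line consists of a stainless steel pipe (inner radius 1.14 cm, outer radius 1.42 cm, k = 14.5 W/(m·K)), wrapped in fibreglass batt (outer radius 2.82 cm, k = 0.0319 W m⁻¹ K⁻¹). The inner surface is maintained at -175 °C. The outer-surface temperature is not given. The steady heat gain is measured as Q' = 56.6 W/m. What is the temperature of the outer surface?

T_out = 18.9 °C

Sum the resistances:
  R'_stainless steel = ln(0.0142/0.0114)/(2πk) = 0.2196/(2π·14.5) = 0.002411 m·K/W
  R'_fibreglass batt = ln(0.0282/0.0142)/(2πk) = 0.6861/(2π·0.0319) = 3.423 m·K/W
ΣR = 3.425 m·K/W
ΔT = Q'·ΣR = 56.6 × 3.425 = 193.9 K
Heat flows inward, so T_out = T_in + ΔT = -175 + 193.9 = 18.9 °C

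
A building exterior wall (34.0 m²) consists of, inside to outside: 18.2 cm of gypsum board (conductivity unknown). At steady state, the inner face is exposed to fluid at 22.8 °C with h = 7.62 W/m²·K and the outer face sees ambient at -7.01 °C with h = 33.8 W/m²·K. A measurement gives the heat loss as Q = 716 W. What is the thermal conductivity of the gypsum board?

ΣR = ΔT/Q = |22.8 − -7.01|/716 = 0.04163 K/W
Known resistances:
  R_conv,in = 1/(hA) = 1/(7.62·34.0) = 0.003860 K/W
  R_conv,out = 1/(hA) = 1/(33.8·34.0) = 8.702×10^-4 K/W
R_gypsum board = ΣR − ΣR_known = 0.04163 − 0.004730 = 0.03690 K/W
L/(kA) = 0.03690 ⇒ k = 0.182/(0.03690·34.0) = 0.145 W/m·K

k = 0.145 W/m·K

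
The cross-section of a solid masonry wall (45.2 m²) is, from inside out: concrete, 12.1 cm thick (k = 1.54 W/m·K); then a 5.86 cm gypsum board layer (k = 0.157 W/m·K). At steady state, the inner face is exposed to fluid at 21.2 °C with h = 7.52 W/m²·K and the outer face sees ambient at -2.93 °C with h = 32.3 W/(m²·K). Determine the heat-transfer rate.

Q = 1770 W

Treat each layer as a resistance in series:
  R_conv,in = 1/(hA) = 1/(7.52·45.2) = 0.002942 K/W
  R_concrete = L/(kA) = 0.121/(1.54·45.2) = 0.001738 K/W
  R_gypsum board = L/(kA) = 0.0586/(0.157·45.2) = 0.008258 K/W
  R_conv,out = 1/(hA) = 1/(32.3·45.2) = 6.850×10^-4 K/W
ΣR = 0.002942 + 0.001738 + 0.008258 + 6.850×10^-4 = 0.01362 K/W
Q = ΔT/ΣR = (21.2 °C − -2.93 °C)/0.01362 = 1770 W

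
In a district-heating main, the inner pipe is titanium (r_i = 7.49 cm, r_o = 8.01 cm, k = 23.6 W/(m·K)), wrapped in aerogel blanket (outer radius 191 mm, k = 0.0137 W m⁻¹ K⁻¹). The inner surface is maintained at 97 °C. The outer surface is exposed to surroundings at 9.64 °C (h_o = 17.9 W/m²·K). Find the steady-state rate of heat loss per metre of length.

Q' = 8.61 W/m

Series thermal resistances, inner to outer:
  R'_titanium = ln(0.0801/0.0749)/(2πk) = 0.06712/(2π·23.6) = 4.527×10^-4 m·K/W
  R'_aerogel blanket = ln(0.191/0.0801)/(2πk) = 0.8690/(2π·0.0137) = 10.10 m·K/W
  R'_conv,out = 1/(2πr h) = 1/(2π·0.191·17.9) = 0.04655 m·K/W
ΣR = 4.527×10^-4 + 10.10 + 0.04655 = 10.15 m·K/W
Q' = ΔT/ΣR = (97 °C − 9.64 °C)/10.15 = 8.61 W/m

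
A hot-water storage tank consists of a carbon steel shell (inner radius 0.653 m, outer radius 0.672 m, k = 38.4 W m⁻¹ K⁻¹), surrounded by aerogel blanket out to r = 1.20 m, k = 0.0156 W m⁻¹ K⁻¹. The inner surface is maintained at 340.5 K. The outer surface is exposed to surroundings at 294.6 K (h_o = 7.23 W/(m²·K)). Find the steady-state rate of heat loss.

Treat each layer as a resistance in series:
  R_carbon steel = (1/0.653 − 1/0.672)/(4πk) = 0.04330/(4π·38.4) = 8.973×10^-5 K/W
  R_aerogel blanket = (1/0.672 − 1/1.20)/(4πk) = 0.6548/(4π·0.0156) = 3.340 K/W
  R_conv,out = 1/(4πr²h) = 1/(4π·1.20²·7.23) = 0.007643 K/W
ΣR = 8.973×10^-5 + 3.340 + 0.007643 = 3.348 K/W
Q = ΔT/ΣR = (340.5 K − 294.6 K)/3.348 = 13.7 W

Q = 13.7 W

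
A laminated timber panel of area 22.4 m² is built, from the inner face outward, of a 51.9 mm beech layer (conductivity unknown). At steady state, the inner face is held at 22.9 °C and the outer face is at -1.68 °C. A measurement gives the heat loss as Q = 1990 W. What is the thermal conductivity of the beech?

ΣR = ΔT/Q = |22.9 − -1.68|/1990 = 0.01235 K/W
L/(kA) = 0.01235 ⇒ k = 0.0519/(0.01235·22.4) = 0.188 W/m·K

k = 0.188 W/m·K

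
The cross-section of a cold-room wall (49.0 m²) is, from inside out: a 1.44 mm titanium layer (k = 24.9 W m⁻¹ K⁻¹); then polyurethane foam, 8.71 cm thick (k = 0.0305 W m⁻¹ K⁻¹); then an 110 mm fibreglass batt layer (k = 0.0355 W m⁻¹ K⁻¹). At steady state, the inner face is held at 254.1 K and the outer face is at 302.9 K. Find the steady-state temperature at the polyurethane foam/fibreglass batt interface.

T = 277.51 K

Treat each layer as a resistance in series:
  R_titanium = L/(kA) = 0.00144/(24.9·49.0) = 1.180×10^-6 K/W
  R_polyurethane foam = L/(kA) = 0.0871/(0.0305·49.0) = 0.05828 K/W
  R_fibreglass batt = L/(kA) = 0.110/(0.0355·49.0) = 0.06324 K/W
ΣR = 1.180×10^-6 + 0.05828 + 0.06324 = 0.1215 K/W
Q = ΔT/ΣR = (254.1 K − 302.9 K)/0.1215 = -401.6 W
From the inner boundary to the polyurethane foam/fibreglass batt interface, ΣR_partial = 0.05828 K/W.
T_interface = T_in − Q·ΣR_partial = 254.1 K − (-401.6)(0.05828) = 277.51 K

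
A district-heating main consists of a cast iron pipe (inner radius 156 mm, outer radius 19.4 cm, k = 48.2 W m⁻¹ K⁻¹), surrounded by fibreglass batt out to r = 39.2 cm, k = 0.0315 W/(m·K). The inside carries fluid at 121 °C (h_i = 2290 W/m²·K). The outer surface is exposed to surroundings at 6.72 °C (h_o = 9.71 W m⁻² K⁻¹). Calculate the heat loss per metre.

Q' = 31.8 W/m

Series thermal resistances, inner to outer:
  R'_conv,in = 1/(2πr h) = 1/(2π·0.156·2290) = 4.455×10^-4 m·K/W
  R'_cast iron = ln(0.194/0.156)/(2πk) = 0.2180/(2π·48.2) = 7.198×10^-4 m·K/W
  R'_fibreglass batt = ln(0.392/0.194)/(2πk) = 0.7034/(2π·0.0315) = 3.554 m·K/W
  R'_conv,out = 1/(2πr h) = 1/(2π·0.392·9.71) = 0.04181 m·K/W
ΣR = 4.455×10^-4 + 7.198×10^-4 + 3.554 + 0.04181 = 3.597 m·K/W
Q' = ΔT/ΣR = (121 °C − 6.72 °C)/3.597 = 31.8 W/m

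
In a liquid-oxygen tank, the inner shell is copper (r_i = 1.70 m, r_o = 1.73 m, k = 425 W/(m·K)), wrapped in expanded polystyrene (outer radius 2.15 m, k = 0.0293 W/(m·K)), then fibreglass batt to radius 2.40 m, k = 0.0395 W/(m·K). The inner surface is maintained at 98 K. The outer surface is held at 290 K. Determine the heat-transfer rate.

Series thermal resistances, inner to outer:
  R_copper = (1/1.70 − 1/1.73)/(4πk) = 0.01020/(4π·425) = 1.910×10^-6 K/W
  R_expanded polystyrene = (1/1.73 − 1/2.15)/(4πk) = 0.1129/(4π·0.0293) = 0.3067 K/W
  R_fibreglass batt = (1/2.15 − 1/2.40)/(4πk) = 0.04845/(4π·0.0395) = 0.09761 K/W
ΣR = 1.910×10^-6 + 0.3067 + 0.09761 = 0.4043 K/W
Q = ΔT/ΣR = (98 K − 290 K)/0.4043 = -475 W
(Negative Q ⇒ heat flows inward; heat gain = 475 W.)

Q = 475 W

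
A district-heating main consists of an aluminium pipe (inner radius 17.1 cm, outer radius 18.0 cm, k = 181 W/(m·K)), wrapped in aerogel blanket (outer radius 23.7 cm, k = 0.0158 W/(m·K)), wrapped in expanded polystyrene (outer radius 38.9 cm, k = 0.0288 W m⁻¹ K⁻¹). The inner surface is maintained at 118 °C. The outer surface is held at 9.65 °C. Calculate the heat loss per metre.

Q' = 19.7 W/m

Treat each layer as a resistance in series:
  R'_aluminium = ln(0.180/0.171)/(2πk) = 0.05129/(2π·181) = 4.510×10^-5 m·K/W
  R'_aerogel blanket = ln(0.237/0.180)/(2πk) = 0.2751/(2π·0.0158) = 2.771 m·K/W
  R'_expanded polystyrene = ln(0.389/0.237)/(2πk) = 0.4955/(2π·0.0288) = 2.738 m·K/W
ΣR = 4.510×10^-5 + 2.771 + 2.738 = 5.509 m·K/W
Q' = ΔT/ΣR = (118 °C − 9.65 °C)/5.509 = 19.7 W/m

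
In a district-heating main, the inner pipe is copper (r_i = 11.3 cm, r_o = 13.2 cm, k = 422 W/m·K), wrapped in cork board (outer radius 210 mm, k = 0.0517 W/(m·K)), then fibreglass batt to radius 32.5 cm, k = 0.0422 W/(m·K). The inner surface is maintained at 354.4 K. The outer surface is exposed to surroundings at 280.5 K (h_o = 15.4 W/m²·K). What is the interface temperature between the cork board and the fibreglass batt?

T = 320.4 K

Resistance network (inner→outer):
  R'_copper = ln(0.132/0.113)/(2πk) = 0.1554/(2π·422) = 5.861×10^-5 m·K/W
  R'_cork board = ln(0.210/0.132)/(2πk) = 0.4643/(2π·0.0517) = 1.429 m·K/W
  R'_fibreglass batt = ln(0.325/0.210)/(2πk) = 0.4367/(2π·0.0422) = 1.647 m·K/W
  R'_conv,out = 1/(2πr h) = 1/(2π·0.325·15.4) = 0.03180 m·K/W
ΣR = 5.861×10^-5 + 1.429 + 1.647 + 0.03180 = 3.108 m·K/W
Q' = ΔT/ΣR = (354.4 K − 280.5 K)/3.108 = 23.78 W/m
From the inner boundary to the cork board/fibreglass batt interface, ΣR_partial = 1.429 m·K/W.
T_interface = T_in − Q'·ΣR_partial = 354.4 K − (23.78)(1.429) = 320.4 K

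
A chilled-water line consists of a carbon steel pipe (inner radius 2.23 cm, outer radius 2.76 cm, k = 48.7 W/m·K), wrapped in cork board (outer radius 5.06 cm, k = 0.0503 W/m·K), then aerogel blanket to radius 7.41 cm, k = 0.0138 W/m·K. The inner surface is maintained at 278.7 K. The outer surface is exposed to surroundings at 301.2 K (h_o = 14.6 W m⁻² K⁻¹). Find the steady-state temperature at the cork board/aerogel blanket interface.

Resistance network (inner→outer):
  R'_carbon steel = ln(0.0276/0.0223)/(2πk) = 0.2132/(2π·48.7) = 6.968×10^-4 m·K/W
  R'_cork board = ln(0.0506/0.0276)/(2πk) = 0.6061/(2π·0.0503) = 1.918 m·K/W
  R'_aerogel blanket = ln(0.0741/0.0506)/(2πk) = 0.3815/(2π·0.0138) = 4.399 m·K/W
  R'_conv,out = 1/(2πr h) = 1/(2π·0.0741·14.6) = 0.1471 m·K/W
ΣR = 6.968×10^-4 + 1.918 + 4.399 + 0.1471 = 6.465 m·K/W
Q' = ΔT/ΣR = (278.7 K − 301.2 K)/6.465 = -3.480 W/m
From the inner boundary to the cork board/aerogel blanket interface, ΣR_partial = 1.919 m·K/W.
T_interface = T_in − Q'·ΣR_partial = 278.7 K − (-3.480)(1.919) = 285.4 K

T = 285.4 K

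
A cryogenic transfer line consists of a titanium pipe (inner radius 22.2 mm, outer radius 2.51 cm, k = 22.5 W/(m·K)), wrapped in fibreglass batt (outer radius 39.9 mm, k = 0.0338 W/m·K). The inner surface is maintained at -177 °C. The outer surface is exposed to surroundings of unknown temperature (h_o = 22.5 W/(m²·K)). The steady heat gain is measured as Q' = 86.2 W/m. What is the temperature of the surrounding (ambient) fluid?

Sum the resistances:
  R'_titanium = ln(0.0251/0.0222)/(2πk) = 0.1228/(2π·22.5) = 8.685×10^-4 m·K/W
  R'_fibreglass batt = ln(0.0399/0.0251)/(2πk) = 0.4635/(2π·0.0338) = 2.183 m·K/W
  R'_conv,out = 1/(2πr h) = 1/(2π·0.0399·22.5) = 0.1773 m·K/W
ΣR = 2.361 m·K/W
ΔT = Q'·ΣR = 86.2 × 2.361 = 203.5 K
Heat flows inward, so T_out = T_in + ΔT = -177 + 203.5 = 26.5 °C

T_out = 26.5 °C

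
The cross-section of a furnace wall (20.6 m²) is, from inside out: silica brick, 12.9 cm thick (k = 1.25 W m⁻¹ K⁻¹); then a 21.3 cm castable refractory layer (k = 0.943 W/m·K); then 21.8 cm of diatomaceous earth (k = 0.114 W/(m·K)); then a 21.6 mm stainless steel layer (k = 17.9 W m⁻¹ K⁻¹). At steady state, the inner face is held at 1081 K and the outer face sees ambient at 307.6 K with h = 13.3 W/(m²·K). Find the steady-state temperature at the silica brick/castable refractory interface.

T = 1047 K

Series thermal resistances, inner to outer:
  R_silica brick = L/(kA) = 0.129/(1.25·20.6) = 0.005010 K/W
  R_castable refractory = L/(kA) = 0.213/(0.943·20.6) = 0.01096 K/W
  R_diatomaceous earth = L/(kA) = 0.218/(0.114·20.6) = 0.09283 K/W
  R_stainless steel = L/(kA) = 0.0216/(17.9·20.6) = 5.858×10^-5 K/W
  R_conv,out = 1/(hA) = 1/(13.3·20.6) = 0.003650 K/W
ΣR = 0.005010 + 0.01096 + 0.09283 + 5.858×10^-5 + 0.003650 = 0.1125 K/W
Q = ΔT/ΣR = (1081 K − 307.6 K)/0.1125 = 6875 W
From the inner boundary to the silica brick/castable refractory interface, ΣR_partial = 0.005010 K/W.
T_interface = T_in − Q·ΣR_partial = 1081 K − (6875)(0.005010) = 1047 K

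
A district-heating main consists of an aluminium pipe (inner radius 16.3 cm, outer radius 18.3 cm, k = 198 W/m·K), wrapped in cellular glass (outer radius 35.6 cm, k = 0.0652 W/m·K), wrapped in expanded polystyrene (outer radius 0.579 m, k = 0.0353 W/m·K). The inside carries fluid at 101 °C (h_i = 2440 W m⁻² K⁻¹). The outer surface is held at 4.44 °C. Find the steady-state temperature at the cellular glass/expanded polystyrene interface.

T = 59.9 °C

Treat each layer as a resistance in series:
  R'_conv,in = 1/(2πr h) = 1/(2π·0.163·2440) = 4.002×10^-4 m·K/W
  R'_aluminium = ln(0.183/0.163)/(2πk) = 0.1157/(2π·198) = 9.303×10^-5 m·K/W
  R'_cellular glass = ln(0.356/0.183)/(2πk) = 0.6654/(2π·0.0652) = 1.624 m·K/W
  R'_expanded polystyrene = ln(0.579/0.356)/(2πk) = 0.4864/(2π·0.0353) = 2.193 m·K/W
ΣR = 4.002×10^-4 + 9.303×10^-5 + 1.624 + 2.193 = 3.817 m·K/W
Q' = ΔT/ΣR = (101 °C − 4.44 °C)/3.817 = 25.30 W/m
From the inner boundary to the cellular glass/expanded polystyrene interface, ΣR_partial = 1.624 m·K/W.
T_interface = T_in − Q'·ΣR_partial = 101 °C − (25.30)(1.624) = 59.9 °C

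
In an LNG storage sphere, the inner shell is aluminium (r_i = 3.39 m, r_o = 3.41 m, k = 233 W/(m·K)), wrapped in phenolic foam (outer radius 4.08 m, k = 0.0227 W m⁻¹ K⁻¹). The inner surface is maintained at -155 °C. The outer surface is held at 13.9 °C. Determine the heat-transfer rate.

Q = 1000 W

Resistance network (inner→outer):
  R_aluminium = (1/3.39 − 1/3.41)/(4πk) = 0.001730/(4π·233) = 5.909×10^-7 K/W
  R_phenolic foam = (1/3.41 − 1/4.08)/(4πk) = 0.04816/(4π·0.0227) = 0.1688 K/W
ΣR = 5.909×10^-7 + 0.1688 = 0.1688 K/W
Q = ΔT/ΣR = (-155 °C − 13.9 °C)/0.1688 = -1000 W
(Negative Q ⇒ heat flows inward; heat gain = 1000 W.)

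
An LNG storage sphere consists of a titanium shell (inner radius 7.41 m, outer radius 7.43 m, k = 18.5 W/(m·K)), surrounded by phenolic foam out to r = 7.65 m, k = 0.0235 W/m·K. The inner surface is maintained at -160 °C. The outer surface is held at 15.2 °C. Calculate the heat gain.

Series thermal resistances, inner to outer:
  R_titanium = (1/7.41 − 1/7.43)/(4πk) = 3.633×10^-4/(4π·18.5) = 1.563×10^-6 K/W
  R_phenolic foam = (1/7.43 − 1/7.65)/(4πk) = 0.003871/(4π·0.0235) = 0.01311 K/W
ΣR = 1.563×10^-6 + 0.01311 = 0.01311 K/W
Q = ΔT/ΣR = (-160 °C − 15.2 °C)/0.01311 = -13400 W
(Negative Q ⇒ heat flows inward; heat gain = 13400 W.)

Q = 13.4 kW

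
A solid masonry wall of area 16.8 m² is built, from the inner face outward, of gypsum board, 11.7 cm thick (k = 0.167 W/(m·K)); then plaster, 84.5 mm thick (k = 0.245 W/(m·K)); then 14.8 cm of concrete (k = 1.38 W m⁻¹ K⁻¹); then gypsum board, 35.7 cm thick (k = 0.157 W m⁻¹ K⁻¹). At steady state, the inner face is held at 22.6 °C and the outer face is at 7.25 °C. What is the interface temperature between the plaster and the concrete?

Resistance network (inner→outer):
  R_gypsum board = L/(kA) = 0.117/(0.167·16.8) = 0.04170 K/W
  R_plaster = L/(kA) = 0.0845/(0.245·16.8) = 0.02053 K/W
  R_concrete = L/(kA) = 0.148/(1.38·16.8) = 0.006384 K/W
  R_gypsum board = L/(kA) = 0.357/(0.157·16.8) = 0.1354 K/W
ΣR = 0.04170 + 0.02053 + 0.006384 + 0.1354 = 0.2040 K/W
Q = ΔT/ΣR = (22.6 °C − 7.25 °C)/0.2040 = 75.25 W
From the inner boundary to the plaster/concrete interface, ΣR_partial = 0.06223 K/W.
T_interface = T_in − Q·ΣR_partial = 22.6 °C − (75.25)(0.06223) = 17.9 °C

T = 17.9 °C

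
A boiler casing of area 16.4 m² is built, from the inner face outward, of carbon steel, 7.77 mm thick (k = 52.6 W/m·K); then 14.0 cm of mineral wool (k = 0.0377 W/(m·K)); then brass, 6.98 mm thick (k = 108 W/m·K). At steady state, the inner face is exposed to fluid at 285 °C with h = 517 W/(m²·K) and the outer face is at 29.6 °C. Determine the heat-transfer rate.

Series thermal resistances, inner to outer:
  R_conv,in = 1/(hA) = 1/(517·16.4) = 1.179×10^-4 K/W
  R_carbon steel = L/(kA) = 0.00777/(52.6·16.4) = 9.007×10^-6 K/W
  R_mineral wool = L/(kA) = 0.140/(0.0377·16.4) = 0.2264 K/W
  R_brass = L/(kA) = 0.00698/(108·16.4) = 3.941×10^-6 K/W
ΣR = 1.179×10^-4 + 9.007×10^-6 + 0.2264 + 3.941×10^-6 = 0.2265 K/W
Q = ΔT/ΣR = (285 °C − 29.6 °C)/0.2265 = 1130 W

Q = 1130 W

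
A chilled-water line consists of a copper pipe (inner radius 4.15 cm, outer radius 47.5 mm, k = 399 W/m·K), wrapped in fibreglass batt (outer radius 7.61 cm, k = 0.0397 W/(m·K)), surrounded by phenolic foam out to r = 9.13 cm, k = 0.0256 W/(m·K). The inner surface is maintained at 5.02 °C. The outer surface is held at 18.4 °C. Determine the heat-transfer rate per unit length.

Q' = 4.43 W/m

Treat each layer as a resistance in series:
  R'_copper = ln(0.0475/0.0415)/(2πk) = 0.1350/(2π·399) = 5.386×10^-5 m·K/W
  R'_fibreglass batt = ln(0.0761/0.0475)/(2πk) = 0.4713/(2π·0.0397) = 1.889 m·K/W
  R'_phenolic foam = ln(0.0913/0.0761)/(2πk) = 0.1821/(2π·0.0256) = 1.132 m·K/W
ΣR = 5.386×10^-5 + 1.889 + 1.132 = 3.021 m·K/W
Q' = ΔT/ΣR = (5.02 °C − 18.4 °C)/3.021 = -4.43 W/m
(Negative Q' ⇒ heat flows inward; heat gain = 4.43 W/m.)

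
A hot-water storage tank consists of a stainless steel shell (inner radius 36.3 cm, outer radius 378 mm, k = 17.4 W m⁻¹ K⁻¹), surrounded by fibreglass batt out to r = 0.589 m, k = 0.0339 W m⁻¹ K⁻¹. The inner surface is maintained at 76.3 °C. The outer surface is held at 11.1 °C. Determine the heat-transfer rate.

Series thermal resistances, inner to outer:
  R_stainless steel = (1/0.363 − 1/0.378)/(4πk) = 0.1093/(4π·17.4) = 5.000×10^-4 K/W
  R_fibreglass batt = (1/0.378 − 1/0.589)/(4πk) = 0.9477/(4π·0.0339) = 2.225 K/W
ΣR = 5.000×10^-4 + 2.225 = 2.226 K/W
Q = ΔT/ΣR = (76.3 °C − 11.1 °C)/2.226 = 29.3 W

Q = 29.3 W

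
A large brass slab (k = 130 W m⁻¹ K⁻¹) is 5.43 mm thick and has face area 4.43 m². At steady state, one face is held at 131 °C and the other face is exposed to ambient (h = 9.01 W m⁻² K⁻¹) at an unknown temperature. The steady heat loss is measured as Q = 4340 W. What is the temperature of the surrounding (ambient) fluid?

Sum the resistances:
  R_brass = L/(kA) = 0.00543/(130·4.43) = 9.429×10^-6 K/W
  R_conv,out = 1/(hA) = 1/(9.01·4.43) = 0.02505 K/W
ΣR = 0.02506 K/W
ΔT = Q·ΣR = 4340 × 0.02506 = 108.8 K
Heat flows outward, so T_out = T_in − ΔT = 131 − 108.8 = 22.2 °C

T_out = 22.2 °C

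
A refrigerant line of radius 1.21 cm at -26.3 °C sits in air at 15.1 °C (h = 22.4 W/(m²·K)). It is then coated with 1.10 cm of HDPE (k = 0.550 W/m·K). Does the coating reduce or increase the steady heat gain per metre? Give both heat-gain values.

increases: 70.5 → 83.7 W/m

Critical radius for a cylinder: r_cr = k/h = 0.0246 m = 2.46 cm.
Outer radius after coating: r₂ = 0.0121 + 0.0110 = 0.0231 m.
Since r₁ < r_cr and r₂ ≤ r_cr, the coating moves toward the maximum at r_cr — heat gain rises.
Bare: R = 1/(2πr₁h) = 0.5872 m·K/W; Q = 41.4/0.5872 = 70.5 W/m.
Coated: R = R_cond + R_conv = 0.4947 m·K/W; Q = 41.4/0.4947 = 83.7 W/m.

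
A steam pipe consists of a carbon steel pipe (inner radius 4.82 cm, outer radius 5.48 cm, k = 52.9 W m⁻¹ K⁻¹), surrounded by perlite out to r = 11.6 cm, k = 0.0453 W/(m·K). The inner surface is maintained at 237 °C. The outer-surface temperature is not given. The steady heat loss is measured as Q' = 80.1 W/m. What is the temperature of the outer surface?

Series resistances:
  R'_carbon steel = ln(0.0548/0.0482)/(2πk) = 0.1283/(2π·52.9) = 3.861×10^-4 m·K/W
  R'_perlite = ln(0.116/0.0548)/(2πk) = 0.7499/(2π·0.0453) = 2.635 m·K/W
ΣR = 2.635 m·K/W
ΔT = Q'·ΣR = 80.1 × 2.635 = 211.1 K
Heat flows outward, so T_out = T_in − ΔT = 237 − 211.1 = 25.9 °C

T_out = 25.9 °C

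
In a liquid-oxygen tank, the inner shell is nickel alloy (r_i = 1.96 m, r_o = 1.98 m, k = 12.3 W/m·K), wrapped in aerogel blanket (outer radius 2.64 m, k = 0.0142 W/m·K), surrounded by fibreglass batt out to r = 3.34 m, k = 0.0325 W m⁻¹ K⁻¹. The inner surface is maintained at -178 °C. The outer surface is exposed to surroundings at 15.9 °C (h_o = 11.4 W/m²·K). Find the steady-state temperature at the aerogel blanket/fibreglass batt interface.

T = -26.0 °C

Treat each layer as a resistance in series:
  R_nickel alloy = (1/1.96 − 1/1.98)/(4πk) = 0.005154/(4π·12.3) = 3.334×10^-5 K/W
  R_aerogel blanket = (1/1.98 − 1/2.64)/(4πk) = 0.1263/(4π·0.0142) = 0.7076 K/W
  R_fibreglass batt = (1/2.64 − 1/3.34)/(4πk) = 0.07939/(4π·0.0325) = 0.1944 K/W
  R_conv,out = 1/(4πr²h) = 1/(4π·3.34²·11.4) = 6.257×10^-4 K/W
ΣR = 3.334×10^-5 + 0.7076 + 0.1944 + 6.257×10^-4 = 0.9027 K/W
Q = ΔT/ΣR = (-178 °C − 15.9 °C)/0.9027 = -214.8 W
From the inner boundary to the aerogel blanket/fibreglass batt interface, ΣR_partial = 0.7076 K/W.
T_interface = T_in − Q·ΣR_partial = -178 °C − (-214.8)(0.7076) = -26.0 °C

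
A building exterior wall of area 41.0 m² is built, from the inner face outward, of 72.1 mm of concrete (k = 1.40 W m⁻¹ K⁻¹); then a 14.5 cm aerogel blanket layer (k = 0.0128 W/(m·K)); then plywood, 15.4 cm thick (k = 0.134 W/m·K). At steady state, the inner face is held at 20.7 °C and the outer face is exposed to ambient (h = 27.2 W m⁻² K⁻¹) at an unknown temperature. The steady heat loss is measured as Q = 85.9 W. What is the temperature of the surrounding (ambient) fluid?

Series resistances:
  R_concrete = L/(kA) = 0.0721/(1.40·41.0) = 0.001256 K/W
  R_aerogel blanket = L/(kA) = 0.145/(0.0128·41.0) = 0.2763 K/W
  R_plywood = L/(kA) = 0.154/(0.134·41.0) = 0.02803 K/W
  R_conv,out = 1/(hA) = 1/(27.2·41.0) = 8.967×10^-4 K/W
ΣR = 0.3065 K/W
ΔT = Q·ΣR = 85.9 × 0.3065 = 26.33 K
Heat flows outward, so T_out = T_in − ΔT = 20.7 − 26.33 = -5.63 °C

T_out = -5.63 °C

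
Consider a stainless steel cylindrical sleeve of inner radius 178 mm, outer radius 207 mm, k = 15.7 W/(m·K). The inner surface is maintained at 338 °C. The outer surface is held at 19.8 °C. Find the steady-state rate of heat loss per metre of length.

Q' = 2πk·ΔT/ln(r₂/r₁) = 2π × 15.7 × 318.2 / ln(0.207/0.178) = 2.08×10^5 W/m

Q' = 208 kW/m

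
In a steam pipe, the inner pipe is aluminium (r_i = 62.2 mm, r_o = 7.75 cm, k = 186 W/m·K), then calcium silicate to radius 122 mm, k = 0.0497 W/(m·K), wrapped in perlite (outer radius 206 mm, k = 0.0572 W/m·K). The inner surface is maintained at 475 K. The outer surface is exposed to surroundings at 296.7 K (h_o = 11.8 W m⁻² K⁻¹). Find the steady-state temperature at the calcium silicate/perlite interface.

T = 388 K

Treat each layer as a resistance in series:
  R'_aluminium = ln(0.0775/0.0622)/(2πk) = 0.2199/(2π·186) = 1.882×10^-4 m·K/W
  R'_calcium silicate = ln(0.122/0.0775)/(2πk) = 0.4537/(2π·0.0497) = 1.453 m·K/W
  R'_perlite = ln(0.206/0.122)/(2πk) = 0.5239/(2π·0.0572) = 1.458 m·K/W
  R'_conv,out = 1/(2πr h) = 1/(2π·0.206·11.8) = 0.06547 m·K/W
ΣR = 1.882×10^-4 + 1.453 + 1.458 + 0.06547 = 2.977 m·K/W
Q' = ΔT/ΣR = (475 K − 296.7 K)/2.977 = 59.89 W/m
From the inner boundary to the calcium silicate/perlite interface, ΣR_partial = 1.453 m·K/W.
T_interface = T_in − Q'·ΣR_partial = 475 K − (59.89)(1.453) = 388 K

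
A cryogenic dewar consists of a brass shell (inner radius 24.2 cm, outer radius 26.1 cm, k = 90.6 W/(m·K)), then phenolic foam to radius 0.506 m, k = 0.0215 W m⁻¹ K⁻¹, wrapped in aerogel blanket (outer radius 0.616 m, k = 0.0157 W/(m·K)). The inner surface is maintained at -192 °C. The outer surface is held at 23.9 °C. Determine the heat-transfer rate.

Series thermal resistances, inner to outer:
  R_brass = (1/0.242 − 1/0.261)/(4πk) = 0.3008/(4π·90.6) = 2.642×10^-4 K/W
  R_phenolic foam = (1/0.261 − 1/0.506)/(4πk) = 1.855/(4π·0.0215) = 6.866 K/W
  R_aerogel blanket = (1/0.506 − 1/0.616)/(4πk) = 0.3529/(4π·0.0157) = 1.789 K/W
ΣR = 2.642×10^-4 + 6.866 + 1.789 = 8.655 K/W
Q = ΔT/ΣR = (-192 °C − 23.9 °C)/8.655 = -24.9 W
(Negative Q ⇒ heat flows inward; heat gain = 24.9 W.)

Q = 24.9 W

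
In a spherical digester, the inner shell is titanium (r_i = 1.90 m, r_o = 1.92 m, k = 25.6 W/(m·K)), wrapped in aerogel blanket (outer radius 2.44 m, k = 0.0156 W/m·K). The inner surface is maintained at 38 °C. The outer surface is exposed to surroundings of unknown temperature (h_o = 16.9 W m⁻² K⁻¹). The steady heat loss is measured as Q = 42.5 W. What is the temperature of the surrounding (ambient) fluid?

T_out = 13.9 °C

Series resistances:
  R_titanium = (1/1.90 − 1/1.92)/(4πk) = 0.005482/(4π·25.6) = 1.704×10^-5 K/W
  R_aerogel blanket = (1/1.92 − 1/2.44)/(4πk) = 0.1110/(4π·0.0156) = 0.5662 K/W
  R_conv,out = 1/(4πr²h) = 1/(4π·2.44²·16.9) = 7.909×10^-4 K/W
ΣR = 0.5670 K/W
ΔT = Q·ΣR = 42.5 × 0.5670 = 24.10 K
Heat flows outward, so T_out = T_in − ΔT = 38 − 24.10 = 13.9 °C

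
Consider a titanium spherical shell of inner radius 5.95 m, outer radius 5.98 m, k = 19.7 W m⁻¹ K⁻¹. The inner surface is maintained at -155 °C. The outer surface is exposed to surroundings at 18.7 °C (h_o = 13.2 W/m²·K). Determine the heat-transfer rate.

Treat each layer as a resistance in series:
  R_titanium = (1/5.95 − 1/5.98)/(4πk) = 8.431×10^-4/(4π·19.7) = 3.406×10^-6 K/W
  R_conv,out = 1/(4πr²h) = 1/(4π·5.98²·13.2) = 1.686×10^-4 K/W
ΣR = 3.406×10^-6 + 1.686×10^-4 = 1.720×10^-4 K/W
Q = ΔT/ΣR = (-155 °C − 18.7 °C)/1.720×10^-4 = -1.01×10^6 W
(Negative Q ⇒ heat flows inward; heat gain = 1.01×10^6 W.)

Q = 1010 kW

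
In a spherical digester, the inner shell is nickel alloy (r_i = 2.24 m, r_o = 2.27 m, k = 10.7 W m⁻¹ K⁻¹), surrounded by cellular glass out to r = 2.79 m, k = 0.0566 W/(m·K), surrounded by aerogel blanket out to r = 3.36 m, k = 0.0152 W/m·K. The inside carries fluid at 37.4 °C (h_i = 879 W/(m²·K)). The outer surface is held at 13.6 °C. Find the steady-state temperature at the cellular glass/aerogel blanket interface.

Series thermal resistances, inner to outer:
  R_conv,in = 1/(4πr²h) = 1/(4π·2.24²·879) = 1.804×10^-5 K/W
  R_nickel alloy = (1/2.24 − 1/2.27)/(4πk) = 0.005900/(4π·10.7) = 4.388×10^-5 K/W
  R_cellular glass = (1/2.27 − 1/2.79)/(4πk) = 0.08211/(4π·0.0566) = 0.1154 K/W
  R_aerogel blanket = (1/2.79 − 1/3.36)/(4πk) = 0.06080/(4π·0.0152) = 0.3183 K/W
ΣR = 1.804×10^-5 + 4.388×10^-5 + 0.1154 + 0.3183 = 0.4338 K/W
Q = ΔT/ΣR = (37.4 °C − 13.6 °C)/0.4338 = 54.86 W
From the inner boundary to the cellular glass/aerogel blanket interface, ΣR_partial = 0.1155 K/W.
T_interface = T_in − Q·ΣR_partial = 37.4 °C − (54.86)(0.1155) = 31.1 °C

T = 31.1 °C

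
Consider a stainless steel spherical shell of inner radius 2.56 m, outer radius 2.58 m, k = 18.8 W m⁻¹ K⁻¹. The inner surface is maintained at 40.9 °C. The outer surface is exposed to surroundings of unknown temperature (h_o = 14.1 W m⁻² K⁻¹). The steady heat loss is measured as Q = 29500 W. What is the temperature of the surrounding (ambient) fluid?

T_out = 15.5 °C

Series resistances:
  R_stainless steel = (1/2.56 − 1/2.58)/(4πk) = 0.003028/(4π·18.8) = 1.282×10^-5 K/W
  R_conv,out = 1/(4πr²h) = 1/(4π·2.58²·14.1) = 8.479×10^-4 K/W
ΣR = 8.607×10^-4 K/W
ΔT = Q·ΣR = 29500 × 8.607×10^-4 = 25.39 K
Heat flows outward, so T_out = T_in − ΔT = 40.9 − 25.39 = 15.5 °C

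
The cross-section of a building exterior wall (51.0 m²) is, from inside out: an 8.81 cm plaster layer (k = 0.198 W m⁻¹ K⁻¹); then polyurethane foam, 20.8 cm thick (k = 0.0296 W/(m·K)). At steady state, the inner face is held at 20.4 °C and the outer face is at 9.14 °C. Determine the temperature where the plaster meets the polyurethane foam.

Resistance network (inner→outer):
  R_plaster = L/(kA) = 0.0881/(0.198·51.0) = 0.008724 K/W
  R_polyurethane foam = L/(kA) = 0.208/(0.0296·51.0) = 0.1378 K/W
ΣR = 0.008724 + 0.1378 = 0.1465 K/W
Q = ΔT/ΣR = (20.4 °C − 9.14 °C)/0.1465 = 76.86 W
From the inner boundary to the plaster/polyurethane foam interface, ΣR_partial = 0.008724 K/W.
T_interface = T_in − Q·ΣR_partial = 20.4 °C − (76.86)(0.008724) = 19.7 °C

T = 19.7 °C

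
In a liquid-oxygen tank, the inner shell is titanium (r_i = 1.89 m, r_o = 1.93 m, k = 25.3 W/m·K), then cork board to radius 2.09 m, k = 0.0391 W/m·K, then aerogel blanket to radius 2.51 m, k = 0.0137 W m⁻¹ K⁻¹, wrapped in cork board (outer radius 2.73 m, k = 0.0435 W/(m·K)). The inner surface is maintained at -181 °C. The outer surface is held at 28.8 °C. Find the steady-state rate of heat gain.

Q = 347 W

Resistance network (inner→outer):
  R_titanium = (1/1.89 − 1/1.93)/(4πk) = 0.01097/(4π·25.3) = 3.449×10^-5 K/W
  R_cork board = (1/1.93 − 1/2.09)/(4πk) = 0.03967/(4π·0.0391) = 0.08073 K/W
  R_aerogel blanket = (1/2.09 − 1/2.51)/(4πk) = 0.08006/(4π·0.0137) = 0.4650 K/W
  R_cork board = (1/2.51 − 1/2.73)/(4πk) = 0.03211/(4π·0.0435) = 0.05873 K/W
ΣR = 3.449×10^-5 + 0.08073 + 0.4650 + 0.05873 = 0.6045 K/W
Q = ΔT/ΣR = (-181 °C − 28.8 °C)/0.6045 = -347 W
(Negative Q ⇒ heat flows inward; heat gain = 347 W.)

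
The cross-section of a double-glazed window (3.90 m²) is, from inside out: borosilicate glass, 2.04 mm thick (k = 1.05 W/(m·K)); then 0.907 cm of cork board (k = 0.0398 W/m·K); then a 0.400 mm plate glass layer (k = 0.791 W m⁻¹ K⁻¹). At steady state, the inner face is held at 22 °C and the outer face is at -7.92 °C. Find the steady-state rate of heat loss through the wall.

Resistance network (inner→outer):
  R_borosilicate glass = L/(kA) = 0.00204/(1.05·3.90) = 4.982×10^-4 K/W
  R_cork board = L/(kA) = 0.00907/(0.0398·3.90) = 0.05843 K/W
  R_plate glass = L/(kA) = 4.00×10^-4/(0.791·3.90) = 1.297×10^-4 K/W
ΣR = 4.982×10^-4 + 0.05843 + 1.297×10^-4 = 0.05906 K/W
Q = ΔT/ΣR = (22 °C − -7.92 °C)/0.05906 = 507 W

Q = 507 W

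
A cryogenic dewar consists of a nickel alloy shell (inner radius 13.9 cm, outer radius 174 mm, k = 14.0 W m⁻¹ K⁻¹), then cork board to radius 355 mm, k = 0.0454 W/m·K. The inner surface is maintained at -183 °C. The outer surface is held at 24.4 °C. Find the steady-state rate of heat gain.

Series thermal resistances, inner to outer:
  R_nickel alloy = (1/0.139 − 1/0.174)/(4πk) = 1.447/(4π·14.0) = 0.008226 K/W
  R_cork board = (1/0.174 − 1/0.355)/(4πk) = 2.930/(4π·0.0454) = 5.136 K/W
ΣR = 0.008226 + 5.136 = 5.144 K/W
Q = ΔT/ΣR = (-183 °C − 24.4 °C)/5.144 = -40.3 W
(Negative Q ⇒ heat flows inward; heat gain = 40.3 W.)

Q = 40.3 W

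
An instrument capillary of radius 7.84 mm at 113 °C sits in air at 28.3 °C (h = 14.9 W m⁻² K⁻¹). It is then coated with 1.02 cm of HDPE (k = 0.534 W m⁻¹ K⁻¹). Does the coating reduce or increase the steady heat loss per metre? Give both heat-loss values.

increases: 62.2 → 101 W/m

Critical radius for a cylinder: r_cr = k/h = 0.0358 m = 3.58 cm.
Outer radius after coating: r₂ = 0.00784 + 0.0102 = 0.01804 m.
Since r₁ < r_cr and r₂ ≤ r_cr, the coating moves toward the maximum at r_cr — heat loss rises.
Bare: R = 1/(2πr₁h) = 1.362 m·K/W; Q = 84.7/1.362 = 62.2 W/m.
Coated: R = R_cond + R_conv = 0.8405 m·K/W; Q = 84.7/0.8405 = 101 W/m.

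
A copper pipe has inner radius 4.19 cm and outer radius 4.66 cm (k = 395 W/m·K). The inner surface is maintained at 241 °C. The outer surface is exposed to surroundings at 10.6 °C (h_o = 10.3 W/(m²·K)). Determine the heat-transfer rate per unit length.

Series thermal resistances, inner to outer:
  R'_copper = ln(0.0466/0.0419)/(2πk) = 0.1063/(2π·395) = 4.284×10^-5 m·K/W
  R'_conv,out = 1/(2πr h) = 1/(2π·0.0466·10.3) = 0.3316 m·K/W
ΣR = 4.284×10^-5 + 0.3316 = 0.3316 m·K/W
Q' = ΔT/ΣR = (241 °C − 10.6 °C)/0.3316 = 695 W/m

Q' = 695 W/m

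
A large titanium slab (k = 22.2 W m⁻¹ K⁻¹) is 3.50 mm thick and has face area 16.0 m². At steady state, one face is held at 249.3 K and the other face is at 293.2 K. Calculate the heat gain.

Q = 4.46×10^6 W

Q = kA·ΔT/L = 22.2 × 16.0 × |249.3 K − 293.2 K| / 0.00350 = 4.46×10^6 W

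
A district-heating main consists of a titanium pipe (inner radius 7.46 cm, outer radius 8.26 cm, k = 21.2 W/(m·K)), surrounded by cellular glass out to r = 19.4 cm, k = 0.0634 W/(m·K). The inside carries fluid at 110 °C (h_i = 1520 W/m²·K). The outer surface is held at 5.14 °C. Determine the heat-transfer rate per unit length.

Treat each layer as a resistance in series:
  R'_conv,in = 1/(2πr h) = 1/(2π·0.0746·1520) = 0.001404 m·K/W
  R'_titanium = ln(0.0826/0.0746)/(2πk) = 0.1019/(2π·21.2) = 7.648×10^-4 m·K/W
  R'_cellular glass = ln(0.194/0.0826)/(2πk) = 0.8538/(2π·0.0634) = 2.143 m·K/W
ΣR = 0.001404 + 7.648×10^-4 + 2.143 = 2.145 m·K/W
Q' = ΔT/ΣR = (110 °C − 5.14 °C)/2.145 = 48.9 W/m

Q' = 48.9 W/m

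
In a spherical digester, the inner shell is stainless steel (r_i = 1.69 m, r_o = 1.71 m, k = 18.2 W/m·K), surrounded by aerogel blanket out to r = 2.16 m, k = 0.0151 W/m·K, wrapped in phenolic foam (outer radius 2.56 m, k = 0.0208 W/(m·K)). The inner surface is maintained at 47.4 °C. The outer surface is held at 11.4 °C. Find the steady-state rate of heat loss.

Q = 39.2 W

Series thermal resistances, inner to outer:
  R_stainless steel = (1/1.69 − 1/1.71)/(4πk) = 0.006921/(4π·18.2) = 3.026×10^-5 K/W
  R_aerogel blanket = (1/1.71 − 1/2.16)/(4πk) = 0.1218/(4π·0.0151) = 0.6421 K/W
  R_phenolic foam = (1/2.16 − 1/2.56)/(4πk) = 0.07234/(4π·0.0208) = 0.2768 K/W
ΣR = 3.026×10^-5 + 0.6421 + 0.2768 = 0.9189 K/W
Q = ΔT/ΣR = (47.4 °C − 11.4 °C)/0.9189 = 39.2 W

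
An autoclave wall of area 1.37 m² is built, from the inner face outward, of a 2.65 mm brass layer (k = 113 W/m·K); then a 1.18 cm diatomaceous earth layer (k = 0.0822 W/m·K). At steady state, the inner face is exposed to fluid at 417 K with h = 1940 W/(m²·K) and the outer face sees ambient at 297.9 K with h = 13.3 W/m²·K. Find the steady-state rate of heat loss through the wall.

Q = 744 W

Treat each layer as a resistance in series:
  R_conv,in = 1/(hA) = 1/(1940·1.37) = 3.763×10^-4 K/W
  R_brass = L/(kA) = 0.00265/(113·1.37) = 1.712×10^-5 K/W
  R_diatomaceous earth = L/(kA) = 0.0118/(0.0822·1.37) = 0.1048 K/W
  R_conv,out = 1/(hA) = 1/(13.3·1.37) = 0.05488 K/W
ΣR = 3.763×10^-4 + 1.712×10^-5 + 0.1048 + 0.05488 = 0.1601 K/W
Q = ΔT/ΣR = (417 K − 297.9 K)/0.1601 = 744 W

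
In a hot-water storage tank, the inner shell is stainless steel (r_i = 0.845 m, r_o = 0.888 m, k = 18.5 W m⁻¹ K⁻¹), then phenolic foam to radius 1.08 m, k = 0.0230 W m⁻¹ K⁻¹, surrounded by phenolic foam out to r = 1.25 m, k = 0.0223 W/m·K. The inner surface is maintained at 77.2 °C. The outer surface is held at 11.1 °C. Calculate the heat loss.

Q = 57.9 W

Resistance network (inner→outer):
  R_stainless steel = (1/0.845 − 1/0.888)/(4πk) = 0.05731/(4π·18.5) = 2.465×10^-4 K/W
  R_phenolic foam = (1/0.888 − 1/1.08)/(4πk) = 0.2002/(4π·0.0230) = 0.6927 K/W
  R_phenolic foam = (1/1.08 − 1/1.25)/(4πk) = 0.1259/(4π·0.0223) = 0.4494 K/W
ΣR = 2.465×10^-4 + 0.6927 + 0.4494 = 1.142 K/W
Q = ΔT/ΣR = (77.2 °C − 11.1 °C)/1.142 = 57.9 W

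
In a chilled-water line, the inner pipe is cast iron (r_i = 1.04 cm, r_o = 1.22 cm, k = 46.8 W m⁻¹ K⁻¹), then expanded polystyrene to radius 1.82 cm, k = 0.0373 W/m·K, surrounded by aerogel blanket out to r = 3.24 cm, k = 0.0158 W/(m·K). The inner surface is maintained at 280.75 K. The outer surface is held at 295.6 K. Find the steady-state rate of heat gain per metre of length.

Series thermal resistances, inner to outer:
  R'_cast iron = ln(0.0122/0.0104)/(2πk) = 0.1596/(2π·46.8) = 5.429×10^-4 m·K/W
  R'_expanded polystyrene = ln(0.0182/0.0122)/(2πk) = 0.4000/(2π·0.0373) = 1.707 m·K/W
  R'_aerogel blanket = ln(0.0324/0.0182)/(2πk) = 0.5767/(2π·0.0158) = 5.810 m·K/W
ΣR = 5.429×10^-4 + 1.707 + 5.810 = 7.518 m·K/W
Q' = ΔT/ΣR = (280.75 K − 295.6 K)/7.518 = -1.98 W/m
(Negative Q' ⇒ heat flows inward; heat gain = 1.98 W/m.)

Q' = 1.98 W/m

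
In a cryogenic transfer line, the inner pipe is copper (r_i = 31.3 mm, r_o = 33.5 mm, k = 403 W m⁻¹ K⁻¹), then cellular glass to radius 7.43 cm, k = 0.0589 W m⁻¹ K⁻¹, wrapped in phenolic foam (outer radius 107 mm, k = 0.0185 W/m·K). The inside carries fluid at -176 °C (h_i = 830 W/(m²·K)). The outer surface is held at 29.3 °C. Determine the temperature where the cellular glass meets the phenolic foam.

T = -92.3 °C

Treat each layer as a resistance in series:
  R'_conv,in = 1/(2πr h) = 1/(2π·0.0313·830) = 0.006126 m·K/W
  R'_copper = ln(0.0335/0.0313)/(2πk) = 0.06793/(2π·403) = 2.683×10^-5 m·K/W
  R'_cellular glass = ln(0.0743/0.0335)/(2πk) = 0.7966/(2π·0.0589) = 2.152 m·K/W
  R'_phenolic foam = ln(0.107/0.0743)/(2πk) = 0.3647/(2π·0.0185) = 3.138 m·K/W
ΣR = 0.006126 + 2.683×10^-5 + 2.152 + 3.138 = 5.296 m·K/W
Q' = ΔT/ΣR = (-176 °C − 29.3 °C)/5.296 = -38.77 W/m
From the inner boundary to the cellular glass/phenolic foam interface, ΣR_partial = 2.158 m·K/W.
T_interface = T_in − Q'·ΣR_partial = -176 °C − (-38.77)(2.158) = -92.3 °C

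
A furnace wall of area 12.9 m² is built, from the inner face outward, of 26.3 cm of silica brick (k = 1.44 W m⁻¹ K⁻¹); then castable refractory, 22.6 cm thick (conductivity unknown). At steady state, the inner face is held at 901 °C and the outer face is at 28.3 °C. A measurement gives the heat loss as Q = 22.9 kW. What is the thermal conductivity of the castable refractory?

ΣR = ΔT/Q = |901 − 28.3|/22900 = 0.03811 K/W
Known resistances:
  R_silica brick = L/(kA) = 0.263/(1.44·12.9) = 0.01416 K/W
R_castable refractory = ΣR − ΣR_known = 0.03811 − 0.01416 = 0.02395 K/W
L/(kA) = 0.02395 ⇒ k = 0.226/(0.02395·12.9) = 0.731 W/m·K

k = 0.731 W/m·K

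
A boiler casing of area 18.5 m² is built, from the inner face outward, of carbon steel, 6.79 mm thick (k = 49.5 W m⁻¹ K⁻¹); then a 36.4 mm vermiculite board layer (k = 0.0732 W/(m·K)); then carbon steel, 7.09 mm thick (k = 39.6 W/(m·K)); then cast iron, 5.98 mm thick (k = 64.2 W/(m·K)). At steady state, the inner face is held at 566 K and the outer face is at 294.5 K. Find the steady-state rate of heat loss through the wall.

Q = 10100 W

Treat each layer as a resistance in series:
  R_carbon steel = L/(kA) = 0.00679/(49.5·18.5) = 7.415×10^-6 K/W
  R_vermiculite board = L/(kA) = 0.0364/(0.0732·18.5) = 0.02688 K/W
  R_carbon steel = L/(kA) = 0.00709/(39.6·18.5) = 9.678×10^-6 K/W
  R_cast iron = L/(kA) = 0.00598/(64.2·18.5) = 5.035×10^-6 K/W
ΣR = 7.415×10^-6 + 0.02688 + 9.678×10^-6 + 5.035×10^-6 = 0.02690 K/W
Q = ΔT/ΣR = (566 K − 294.5 K)/0.02690 = 10100 W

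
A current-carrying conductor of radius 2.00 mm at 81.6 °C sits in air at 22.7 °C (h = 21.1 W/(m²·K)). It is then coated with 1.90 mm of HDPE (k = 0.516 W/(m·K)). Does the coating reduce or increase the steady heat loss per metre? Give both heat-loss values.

increases: 15.6 → 27.5 W/m

Critical radius for a cylinder: r_cr = k/h = 0.0245 m = 2.45 cm.
Outer radius after coating: r₂ = 0.00200 + 0.00190 = 0.00390 m.
Since r₁ < r_cr and r₂ ≤ r_cr, the coating moves toward the maximum at r_cr — heat loss rises.
Bare: R = 1/(2πr₁h) = 3.771 m·K/W; Q = 58.9/3.771 = 15.6 W/m.
Coated: R = R_cond + R_conv = 2.140 m·K/W; Q = 58.9/2.140 = 27.5 W/m.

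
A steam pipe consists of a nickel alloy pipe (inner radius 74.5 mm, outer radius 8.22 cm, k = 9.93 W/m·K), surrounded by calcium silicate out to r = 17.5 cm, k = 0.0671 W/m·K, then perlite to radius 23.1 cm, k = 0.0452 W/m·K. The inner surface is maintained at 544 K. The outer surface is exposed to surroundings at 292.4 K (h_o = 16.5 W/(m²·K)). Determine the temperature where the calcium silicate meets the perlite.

Resistance network (inner→outer):
  R'_nickel alloy = ln(0.0822/0.0745)/(2πk) = 0.09836/(2π·9.93) = 0.001576 m·K/W
  R'_calcium silicate = ln(0.175/0.0822)/(2πk) = 0.7556/(2π·0.0671) = 1.792 m·K/W
  R'_perlite = ln(0.231/0.175)/(2πk) = 0.2776/(2π·0.0452) = 0.9776 m·K/W
  R'_conv,out = 1/(2πr h) = 1/(2π·0.231·16.5) = 0.04176 m·K/W
ΣR = 0.001576 + 1.792 + 0.9776 + 0.04176 = 2.813 m·K/W
Q' = ΔT/ΣR = (544 K − 292.4 K)/2.813 = 89.44 W/m
From the inner boundary to the calcium silicate/perlite interface, ΣR_partial = 1.794 m·K/W.
T_interface = T_in − Q'·ΣR_partial = 544 K − (89.44)(1.794) = 384 K

T = 384 K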